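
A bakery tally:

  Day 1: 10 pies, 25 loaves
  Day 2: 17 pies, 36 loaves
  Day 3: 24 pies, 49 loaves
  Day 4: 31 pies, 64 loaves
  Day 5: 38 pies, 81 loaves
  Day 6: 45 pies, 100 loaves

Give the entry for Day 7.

52 pies, 121 loaves

Pies: +7 each step; 10, 17, 24, 31, 38, 45 → 52.
Loaves goes 25, 36, 49, 64, 81, 100 → 121 (perfect squares: 5², 6², 7², …).
Combining the parts gives 52 pies, 121 loaves.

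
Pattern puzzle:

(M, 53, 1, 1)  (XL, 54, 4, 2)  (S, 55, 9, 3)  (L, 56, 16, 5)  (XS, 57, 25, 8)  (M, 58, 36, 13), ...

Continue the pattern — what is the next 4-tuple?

For the size, repeats M → XL → S → L → XS: M, XL, S, L, XS, M → XL.
Second part goes 53, 54, 55, 56, 57, 58 → 59 (+1 each step).
Third part: perfect squares: 1², 2², 3², …, so 1, 4, 9, 16, 25, 36 → 49.
Fourth part: each term is the sum of the two before it; 1, 2, 3, 5, 8, 13 → 21.
Putting it together: (XL, 59, 49, 21).

(XL, 59, 49, 21)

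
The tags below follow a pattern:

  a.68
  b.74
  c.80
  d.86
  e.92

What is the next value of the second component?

Letter goes a, b, c, d, e → f (letters move forward 1 place in the alphabet).
Second component: +6 each step, so 68, 74, 80, 86, 92 → 98.

98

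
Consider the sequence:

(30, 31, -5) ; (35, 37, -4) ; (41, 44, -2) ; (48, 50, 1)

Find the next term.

(56, 57, 5)

First part: differences are 5, 6, 7, … (increasing by 1 each time); 30, 35, 41, 48 → 56.
Second part: 31, 37, 44, 50 → 57 (alternating steps +6, +7, +6, +7, …).
For the third part, differences are 1, 2, 3, … (increasing by 1 each time): -5, -4, -2, 1 → 5.
Putting it together: (56, 57, 5).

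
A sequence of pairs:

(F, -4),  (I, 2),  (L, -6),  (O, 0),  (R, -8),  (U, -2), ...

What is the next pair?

(X, -10)

For the letter, letters move forward 3 places in the alphabet: F, I, L, O, R, U → X.
Second slot: -4, 2, -6, 0, -8, -2 → -10 (alternating steps +6, −8, +6, −8, …).
Putting it together: (X, -10).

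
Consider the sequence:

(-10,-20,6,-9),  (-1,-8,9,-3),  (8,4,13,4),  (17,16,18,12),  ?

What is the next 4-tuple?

First value: +9 each step; -10, -1, 8, 17 → 26.
Second value goes -20, -8, 4, 16 → 28 (+12 each step).
Third value: differences are 3, 4, 5, … (increasing by 1 each time); 6, 9, 13, 18 → 24.
Fourth value: -9, -3, 4, 12 → 21 (differences are 6, 7, 8, … (increasing by 1 each time)).
So the next 4-tuple is (26,28,24,21).

(26,28,24,21)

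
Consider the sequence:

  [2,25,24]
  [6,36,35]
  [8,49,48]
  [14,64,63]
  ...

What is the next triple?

[22,81,80]

First entry — each term is the sum of the two before it: 2, 6, 8, 14 → 22.
Second entry: 25, 36, 49, 64 → 81 (perfect squares: 5², 6², 7², …).
Third entry: always 1 less than the second entry, so 24, 35, 48, 63 → 80.
So the next triple is [22,81,80].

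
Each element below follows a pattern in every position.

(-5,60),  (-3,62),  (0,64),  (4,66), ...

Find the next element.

(9,68)

First entry: differences are 2, 3, 4, … (increasing by 1 each time); -5, -3, 0, 4 → 9.
For the second entry, +2 each step: 60, 62, 64, 66 → 68.
Putting it together: (9,68).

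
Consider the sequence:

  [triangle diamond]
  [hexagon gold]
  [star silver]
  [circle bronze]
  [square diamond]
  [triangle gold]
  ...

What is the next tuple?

For the shape, repeats triangle → hexagon → star → circle → square: triangle, hexagon, star, circle, square, triangle → hexagon.
Rank: repeats diamond → gold → silver → bronze, so diamond, gold, silver, bronze, diamond, gold → silver.
So the next tuple is [hexagon silver].

[hexagon silver]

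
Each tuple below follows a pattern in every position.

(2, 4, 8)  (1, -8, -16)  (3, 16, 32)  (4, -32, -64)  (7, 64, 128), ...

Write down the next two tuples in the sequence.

(11, -128, -256), (18, 256, 512)

First value: each term is the sum of the two before it, so 2, 1, 3, 4, 7 → 11 → 18.
Second value: ×(-2) each step; 4, -8, 16, -32, 64 → -128 → 256.
For the third value, always 2 × the second value: 8, -16, 32, -64, 128 → -256 → 512.
Putting the parts together: (11, -128, -256) and then (18, 256, 512).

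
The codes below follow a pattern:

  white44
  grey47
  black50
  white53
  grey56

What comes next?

black59

Shade goes white, grey, black, white, grey → black (repeats white → grey → black).
Second component: 44, 47, 50, 53, 56 → 59 (+3 each step).
Combining the parts gives black59.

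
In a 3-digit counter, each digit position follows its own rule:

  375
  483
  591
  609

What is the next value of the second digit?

1

For the first digit, +1 each step, mod 10: 3, 4, 5, 6 → 7.
Second digit goes 7, 8, 9, 0 → 1 (+1 each step, mod 10).
Third digit: −2 each step, mod 10; 5, 3, 1, 9 → 7.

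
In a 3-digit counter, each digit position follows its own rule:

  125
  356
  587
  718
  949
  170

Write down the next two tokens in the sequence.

301 then 532

First digit: +2 each step, mod 10, so 1, 3, 5, 7, 9, 1 → 3 → 5.
Second digit — +3 each step, mod 10: 2, 5, 8, 1, 4, 7 → 0 → 3.
Third digit: +1 each step, mod 10; 5, 6, 7, 8, 9, 0 → 1 → 2.
Putting the parts together: 301 and then 532.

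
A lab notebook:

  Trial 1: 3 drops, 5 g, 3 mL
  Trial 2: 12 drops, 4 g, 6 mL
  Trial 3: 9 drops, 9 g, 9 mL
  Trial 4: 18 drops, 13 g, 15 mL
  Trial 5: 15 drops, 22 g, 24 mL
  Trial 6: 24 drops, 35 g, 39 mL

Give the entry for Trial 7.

Drops: alternating steps +9, −3, +9, −3, …, so 3, 12, 9, 18, 15, 24 → 21.
G: 5, 4, 9, 13, 22, 35 → 57 (each term is the sum of the two before it).
ML: each term is the sum of the two before it, so 3, 6, 9, 15, 24, 39 → 63.
Putting it together: 21 drops, 57 g, 63 mL.

21 drops, 57 g, 63 mL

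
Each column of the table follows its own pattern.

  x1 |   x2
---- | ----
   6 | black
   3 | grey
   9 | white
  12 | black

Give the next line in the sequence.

Column x1: each term is the sum of the two before it; 6, 3, 9, 12 → 21.
Column x2 goes black, grey, white, black → grey (repeats black → grey → white).
So the next line is 21  grey.

21  grey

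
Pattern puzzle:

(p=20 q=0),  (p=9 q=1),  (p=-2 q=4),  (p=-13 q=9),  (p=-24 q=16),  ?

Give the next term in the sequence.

P: 20, 9, -2, -13, -24 → -35 (−11 each step).
Q — differences are 1, 3, 5, … (increasing by 2 each time): 0, 1, 4, 9, 16 → 25.
So the next term is (p=-35 q=25).

(p=-35 q=25)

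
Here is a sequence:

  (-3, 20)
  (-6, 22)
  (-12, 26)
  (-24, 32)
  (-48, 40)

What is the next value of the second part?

Second part: 20, 22, 26, 32, 40 → 50 (differences are 2, 4, 6, … (increasing by 2 each time)).

50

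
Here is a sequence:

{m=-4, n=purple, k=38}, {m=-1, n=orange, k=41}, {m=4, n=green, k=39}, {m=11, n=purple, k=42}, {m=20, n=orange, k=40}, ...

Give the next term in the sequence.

{m=31, n=green, k=43}

M: -4, -1, 4, 11, 20 → 31 (differences are 3, 5, 7, … (increasing by 2 each time)).
N — repeats purple → orange → green: purple, orange, green, purple, orange → green.
K goes 38, 41, 39, 42, 40 → 43 (alternating steps +3, −2, +3, −2, …).
Combining the parts gives {m=31, n=green, k=43}.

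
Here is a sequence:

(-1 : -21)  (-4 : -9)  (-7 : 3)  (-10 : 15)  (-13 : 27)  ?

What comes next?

(-16 : 39)

First part goes -1, -4, -7, -10, -13 → -16 (−3 each step).
Second part: +12 each step, so -21, -9, 3, 15, 27 → 39.
Putting it together: (-16 : 39).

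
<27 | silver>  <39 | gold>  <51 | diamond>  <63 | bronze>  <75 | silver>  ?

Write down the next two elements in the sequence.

<87 | gold>, <99 | diamond>

First value goes 27, 39, 51, 63, 75 → 87 → 99 (+12 each step).
Rank: silver, gold, diamond, bronze, silver → gold → diamond (repeats silver → gold → diamond → bronze).
So the next two elements are <87 | gold> and <99 | diamond>.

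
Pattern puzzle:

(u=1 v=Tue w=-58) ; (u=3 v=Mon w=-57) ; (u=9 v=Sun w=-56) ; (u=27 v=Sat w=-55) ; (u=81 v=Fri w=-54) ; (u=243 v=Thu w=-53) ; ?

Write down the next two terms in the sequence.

(u=729 v=Wed w=-52), (u=2187 v=Tue w=-51)

U: 1, 3, 9, 27, 81, 243 → 729 → 2187 (×3 each step).
For the v, runs backward through the weekdays Mon→Sun: Tue, Mon, Sun, Sat, Fri, Thu → Wed → Tue.
W — +1 each step: -58, -57, -56, -55, -54, -53 → -52 → -51.
Putting the parts together: (u=729 v=Wed w=-52) and then (u=2187 v=Tue w=-51).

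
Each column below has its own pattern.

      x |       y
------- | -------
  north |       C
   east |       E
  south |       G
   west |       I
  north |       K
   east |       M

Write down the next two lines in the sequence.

Column x: repeats north → east → south → west, so north, east, south, west, north, east → south → west.
Column y: letters move forward 2 places in the alphabet, so C, E, G, I, K, M → O → Q.
So the next two lines are south  O and west  Q.

south  O; west  Q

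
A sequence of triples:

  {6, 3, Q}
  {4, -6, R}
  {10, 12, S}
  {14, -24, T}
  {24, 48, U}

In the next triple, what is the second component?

-96

For the second component, ×(-2) each step: 3, -6, 12, -24, 48 → -96.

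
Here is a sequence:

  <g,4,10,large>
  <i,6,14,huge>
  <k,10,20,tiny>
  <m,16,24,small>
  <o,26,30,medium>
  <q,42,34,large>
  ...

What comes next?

<s,68,40,huge>

For the letter, letters move forward 2 places in the alphabet: g, i, k, m, o, q → s.
Second part — each term is the sum of the two before it: 4, 6, 10, 16, 26, 42 → 68.
Third part: alternating steps +4, +6, +4, +6, …, so 10, 14, 20, 24, 30, 34 → 40.
Size goes large, huge, tiny, small, medium, large → huge (repeats large → huge → tiny → small → medium).
So the next 4-tuple is <s,68,40,huge>.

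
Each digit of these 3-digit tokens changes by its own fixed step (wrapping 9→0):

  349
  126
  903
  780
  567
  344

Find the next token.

121

First digit — −2 each step, mod 10: 3, 1, 9, 7, 5, 3 → 1.
Second digit — −2 each step, mod 10: 4, 2, 0, 8, 6, 4 → 2.
Third digit: 9, 6, 3, 0, 7, 4 → 1 (−3 each step, mod 10).
Combining the parts gives 121.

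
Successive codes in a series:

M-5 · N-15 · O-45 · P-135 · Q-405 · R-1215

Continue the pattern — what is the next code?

Letter: letters move forward 1 place in the alphabet, so M, N, O, P, Q, R → S.
For the second component, ×3 each step: 5, 15, 45, 135, 405, 1215 → 3645.
Putting it together: S-3645.

S-3645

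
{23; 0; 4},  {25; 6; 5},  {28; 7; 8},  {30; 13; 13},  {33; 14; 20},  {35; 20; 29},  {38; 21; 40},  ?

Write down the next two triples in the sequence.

First entry — alternating steps +2, +3, +2, +3, …: 23, 25, 28, 30, 33, 35, 38 → 40 → 43.
Second entry — alternating steps +6, +1, +6, +1, …: 0, 6, 7, 13, 14, 20, 21 → 27 → 28.
For the third entry, differences are 1, 3, 5, … (increasing by 2 each time): 4, 5, 8, 13, 20, 29, 40 → 53 → 68.
So the next two triples are {40; 27; 53} and {43; 28; 68}.

{40; 27; 53}, {43; 28; 68}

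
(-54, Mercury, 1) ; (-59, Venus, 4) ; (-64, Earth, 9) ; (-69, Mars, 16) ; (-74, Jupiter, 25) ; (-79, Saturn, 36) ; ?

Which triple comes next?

For the first value, −5 each step: -54, -59, -64, -69, -74, -79 → -84.
Planet — runs through the planets Mercury→Neptune: Mercury, Venus, Earth, Mars, Jupiter, Saturn → Uranus.
Third value: 1, 4, 9, 16, 25, 36 → 49 (perfect squares: 1², 2², 3², …).
Combining the parts gives (-84, Uranus, 49).

(-84, Uranus, 49)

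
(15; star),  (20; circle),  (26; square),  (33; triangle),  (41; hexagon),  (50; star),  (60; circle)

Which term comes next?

(71; square)

First entry — differences are 5, 6, 7, … (increasing by 1 each time): 15, 20, 26, 33, 41, 50, 60 → 71.
Shape: star, circle, square, triangle, hexagon, star, circle → square (repeats star → circle → square → triangle → hexagon).
Combining the parts gives (71; square).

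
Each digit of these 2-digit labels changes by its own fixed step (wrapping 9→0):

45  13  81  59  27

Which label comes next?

95

For the first digit, −3 each step, mod 10: 4, 1, 8, 5, 2 → 9.
Second digit goes 5, 3, 1, 9, 7 → 5 (−2 each step, mod 10).
So the next label is 95.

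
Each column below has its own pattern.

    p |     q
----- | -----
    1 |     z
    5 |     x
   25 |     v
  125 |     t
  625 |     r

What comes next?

Column p: ×5 each step, so 1, 5, 25, 125, 625 → 3125.
Column q: letters move back 2 places in the alphabet, so z, x, v, t, r → p.
So the next line is 3125  p.

3125  p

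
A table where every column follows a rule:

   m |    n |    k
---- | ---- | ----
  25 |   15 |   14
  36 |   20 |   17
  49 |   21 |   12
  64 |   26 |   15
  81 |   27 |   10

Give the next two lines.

100  32  13; 121  33  8

Column m — perfect squares: 5², 6², 7², …: 25, 36, 49, 64, 81 → 100 → 121.
Column n: 15, 20, 21, 26, 27 → 32 → 33 (alternating steps +5, +1, +5, +1, …).
Column k: alternating steps +3, −5, +3, −5, …, so 14, 17, 12, 15, 10 → 13 → 8.
Putting the parts together: 100  32  13 and then 121  33  8.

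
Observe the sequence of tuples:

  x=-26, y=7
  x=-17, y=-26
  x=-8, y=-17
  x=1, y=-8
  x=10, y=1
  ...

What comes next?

x=19, y=10

X goes -26, -17, -8, 1, 10 → 19 (+9 each step).
Y: 7, -26, -17, -8, 1 → 10 (always the previous value of the x).
Combining the parts gives x=19, y=10.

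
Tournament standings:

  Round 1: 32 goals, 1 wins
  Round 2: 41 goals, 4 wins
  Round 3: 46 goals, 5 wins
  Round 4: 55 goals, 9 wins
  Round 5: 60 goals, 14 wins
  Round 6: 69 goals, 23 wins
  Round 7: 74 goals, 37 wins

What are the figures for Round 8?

Goals — alternating steps +9, +5, +9, +5, …: 32, 41, 46, 55, 60, 69, 74 → 83.
Wins — each term is the sum of the two before it: 1, 4, 5, 9, 14, 23, 37 → 60.
Putting it together: 83 goals, 60 wins.

83 goals, 60 wins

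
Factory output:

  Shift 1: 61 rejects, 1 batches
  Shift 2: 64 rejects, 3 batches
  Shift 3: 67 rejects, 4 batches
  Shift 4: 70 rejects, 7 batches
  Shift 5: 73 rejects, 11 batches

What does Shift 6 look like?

76 rejects, 18 batches

Rejects: 61, 64, 67, 70, 73 → 76 (+3 each step).
Batches: each term is the sum of the two before it; 1, 3, 4, 7, 11 → 18.
Putting it together: 76 rejects, 18 batches.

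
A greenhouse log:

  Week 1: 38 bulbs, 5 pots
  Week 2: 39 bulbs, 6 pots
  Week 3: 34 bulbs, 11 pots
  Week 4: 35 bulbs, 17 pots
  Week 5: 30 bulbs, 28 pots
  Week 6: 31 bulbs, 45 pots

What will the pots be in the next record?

73

For the bulbs, alternating steps +1, −5, +1, −5, …: 38, 39, 34, 35, 30, 31 → 26.
Pots: each term is the sum of the two before it; 5, 6, 11, 17, 28, 45 → 73.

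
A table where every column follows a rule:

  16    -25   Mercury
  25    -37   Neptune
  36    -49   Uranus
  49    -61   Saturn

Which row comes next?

64  -73  Jupiter

First component goes 16, 25, 36, 49 → 64 (perfect squares: 4², 5², 6², …).
Second component — −12 each step: -25, -37, -49, -61 → -73.
Planet: Mercury, Neptune, Uranus, Saturn → Jupiter (runs backward through the planets Mercury→Neptune).
Putting it together: 64  -73  Jupiter.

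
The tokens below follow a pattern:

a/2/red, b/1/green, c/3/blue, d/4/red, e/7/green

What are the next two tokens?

Letter: letters move forward 1 place in the alphabet; a, b, c, d, e → f → g.
Second component — each term is the sum of the two before it: 2, 1, 3, 4, 7 → 11 → 18.
Colour: repeats red → green → blue, so red, green, blue, red, green → blue → red.
So the next two tokens are f/11/blue and g/18/red.

f/11/blue, g/18/red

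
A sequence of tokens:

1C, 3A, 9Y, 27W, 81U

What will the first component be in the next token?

243

For the first component, ×3 each step: 1, 3, 9, 27, 81 → 243.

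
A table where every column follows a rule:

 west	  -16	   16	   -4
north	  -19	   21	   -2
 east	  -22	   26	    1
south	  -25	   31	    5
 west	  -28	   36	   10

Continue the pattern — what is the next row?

north  -31  41  16

Direction: repeats west → north → east → south, so west, north, east, south, west → north.
Second component: -16, -19, -22, -25, -28 → -31 (−3 each step).
Third component — +5 each step: 16, 21, 26, 31, 36 → 41.
Fourth component — differences are 2, 3, 4, … (increasing by 1 each time): -4, -2, 1, 5, 10 → 16.
So the next row is north  -31  41  16.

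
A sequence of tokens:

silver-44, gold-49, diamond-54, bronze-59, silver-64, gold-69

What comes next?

Rank: repeats silver → gold → diamond → bronze, so silver, gold, diamond, bronze, silver, gold → diamond.
Second component goes 44, 49, 54, 59, 64, 69 → 74 (+5 each step).
Putting it together: diamond-74.

diamond-74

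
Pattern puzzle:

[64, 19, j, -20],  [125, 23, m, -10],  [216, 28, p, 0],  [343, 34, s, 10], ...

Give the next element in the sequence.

For the first part, perfect cubes: 4³, 5³, 6³, …: 64, 125, 216, 343 → 512.
Second part goes 19, 23, 28, 34 → 41 (differences are 4, 5, 6, … (increasing by 1 each time)).
Letter: j, m, p, s → v (letters move forward 3 places in the alphabet).
Fourth part: +10 each step, so -20, -10, 0, 10 → 20.
Combining the parts gives [512, 41, v, 20].

[512, 41, v, 20]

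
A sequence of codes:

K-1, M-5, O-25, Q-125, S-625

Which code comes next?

Letter: K, M, O, Q, S → U (letters move forward 2 places in the alphabet).
Second component: 1, 5, 25, 125, 625 → 3125 (×5 each step).
So the next code is U-3125.

U-3125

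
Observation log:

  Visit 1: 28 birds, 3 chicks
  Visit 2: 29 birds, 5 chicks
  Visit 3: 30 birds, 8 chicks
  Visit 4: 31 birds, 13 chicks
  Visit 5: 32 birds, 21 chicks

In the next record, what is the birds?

33

Birds: +1 each step; 28, 29, 30, 31, 32 → 33.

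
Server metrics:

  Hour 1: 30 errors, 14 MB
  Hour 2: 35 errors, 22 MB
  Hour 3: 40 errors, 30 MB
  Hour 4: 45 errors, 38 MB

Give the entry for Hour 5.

50 errors, 46 MB

Errors: 30, 35, 40, 45 → 50 (+5 each step).
MB — +8 each step: 14, 22, 30, 38 → 46.
So the next record is 50 errors, 46 MB.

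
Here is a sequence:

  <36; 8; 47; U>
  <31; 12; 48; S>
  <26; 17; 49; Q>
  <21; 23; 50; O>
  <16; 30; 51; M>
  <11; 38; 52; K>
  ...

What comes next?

First coordinate — −5 each step: 36, 31, 26, 21, 16, 11 → 6.
Second coordinate: 8, 12, 17, 23, 30, 38 → 47 (differences are 4, 5, 6, … (increasing by 1 each time)).
For the third coordinate, +1 each step: 47, 48, 49, 50, 51, 52 → 53.
Letter: letters move back 2 places in the alphabet; U, S, Q, O, M, K → I.
So the next element is <6; 47; 53; I>.

<6; 47; 53; I>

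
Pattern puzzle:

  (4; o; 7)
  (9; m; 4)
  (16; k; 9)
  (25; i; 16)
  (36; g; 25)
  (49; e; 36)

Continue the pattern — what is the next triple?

(64; c; 49)

First part: perfect squares: 2², 3², 4², …; 4, 9, 16, 25, 36, 49 → 64.
Letter goes o, m, k, i, g, e → c (letters move back 2 places in the alphabet).
Third part — always the previous value of the first part: 7, 4, 9, 16, 25, 36 → 49.
Combining the parts gives (64; c; 49).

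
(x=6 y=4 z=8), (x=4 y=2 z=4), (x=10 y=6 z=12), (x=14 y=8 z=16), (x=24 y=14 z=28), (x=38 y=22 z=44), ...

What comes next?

X — each term is the sum of the two before it: 6, 4, 10, 14, 24, 38 → 62.
Y: 4, 2, 6, 8, 14, 22 → 36 (each term is the sum of the two before it).
For the z, always 2 × the y: 8, 4, 12, 16, 28, 44 → 72.
Combining the parts gives (x=62 y=36 z=72).

(x=62 y=36 z=72)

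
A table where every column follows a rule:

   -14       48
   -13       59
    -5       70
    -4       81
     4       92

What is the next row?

First component goes -14, -13, -5, -4, 4 → 5 (alternating steps +1, +8, +1, +8, …).
Second component: +11 each step; 48, 59, 70, 81, 92 → 103.
So the next row is 5  103.

5  103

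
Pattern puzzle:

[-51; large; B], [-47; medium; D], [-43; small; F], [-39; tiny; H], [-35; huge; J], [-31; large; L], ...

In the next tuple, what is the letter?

First entry: -51, -47, -43, -39, -35, -31 → -27 (+4 each step).
Size: repeats large → medium → small → tiny → huge, so large, medium, small, tiny, huge, large → medium.
Letter: letters move forward 2 places in the alphabet; B, D, F, H, J, L → N.

N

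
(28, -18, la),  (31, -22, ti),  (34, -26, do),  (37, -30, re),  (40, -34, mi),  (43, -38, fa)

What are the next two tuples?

First slot: +3 each step, so 28, 31, 34, 37, 40, 43 → 46 → 49.
Second slot — −4 each step: -18, -22, -26, -30, -34, -38 → -42 → -46.
Note goes la, ti, do, re, mi, fa → sol → la (runs through the solfège scale do→ti).
So the next two tuples are (46, -42, sol) and (49, -46, la).

(46, -42, sol), (49, -46, la)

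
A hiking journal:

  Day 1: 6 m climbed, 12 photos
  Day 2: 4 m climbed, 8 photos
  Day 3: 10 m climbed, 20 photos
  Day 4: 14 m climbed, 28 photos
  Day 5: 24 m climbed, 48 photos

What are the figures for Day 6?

M climbed goes 6, 4, 10, 14, 24 → 38 (each term is the sum of the two before it).
Photos: always 2 × the m climbed; 12, 8, 20, 28, 48 → 76.
Putting it together: 38 m climbed, 76 photos.

38 m climbed, 76 photos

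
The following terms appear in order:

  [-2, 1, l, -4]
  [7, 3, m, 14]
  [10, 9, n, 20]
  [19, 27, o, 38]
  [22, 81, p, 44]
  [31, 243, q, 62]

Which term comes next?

[34, 729, r, 68]

First value — alternating steps +9, +3, +9, +3, …: -2, 7, 10, 19, 22, 31 → 34.
For the second value, ×3 each step: 1, 3, 9, 27, 81, 243 → 729.
Letter — letters move forward 1 place in the alphabet: l, m, n, o, p, q → r.
For the fourth value, always 2 × the first value: -4, 14, 20, 38, 44, 62 → 68.
Combining the parts gives [34, 729, r, 68].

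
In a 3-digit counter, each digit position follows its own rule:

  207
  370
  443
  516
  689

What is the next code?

752

First digit: +1 each step, mod 10; 2, 3, 4, 5, 6 → 7.
For the second digit, −3 each step, mod 10: 0, 7, 4, 1, 8 → 5.
For the third digit, +3 each step, mod 10: 7, 0, 3, 6, 9 → 2.
Putting it together: 752.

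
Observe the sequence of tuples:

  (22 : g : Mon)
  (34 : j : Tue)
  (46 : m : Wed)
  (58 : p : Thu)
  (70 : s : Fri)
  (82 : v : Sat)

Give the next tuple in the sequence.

(94 : y : Sun)

First value: +12 each step; 22, 34, 46, 58, 70, 82 → 94.
Letter goes g, j, m, p, s, v → y (letters move forward 3 places in the alphabet).
Day goes Mon, Tue, Wed, Thu, Fri, Sat → Sun (runs through the weekdays Mon→Sun).
Putting it together: (94 : y : Sun).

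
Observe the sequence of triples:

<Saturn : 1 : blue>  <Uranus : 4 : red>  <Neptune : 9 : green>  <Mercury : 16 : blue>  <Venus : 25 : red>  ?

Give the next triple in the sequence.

Planet goes Saturn, Uranus, Neptune, Mercury, Venus → Earth (runs through the planets Mercury→Neptune).
Second part: 1, 4, 9, 16, 25 → 36 (perfect squares: 1², 2², 3², …).
Colour: blue, red, green, blue, red → green (repeats blue → red → green).
Putting it together: <Earth : 36 : green>.

<Earth : 36 : green>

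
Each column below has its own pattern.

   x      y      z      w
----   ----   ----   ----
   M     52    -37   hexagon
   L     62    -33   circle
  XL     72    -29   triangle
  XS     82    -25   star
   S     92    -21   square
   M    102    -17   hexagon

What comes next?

For the column x, repeats M → L → XL → XS → S: M, L, XL, XS, S, M → L.
Column y: +10 each step; 52, 62, 72, 82, 92, 102 → 112.
Column z goes -37, -33, -29, -25, -21, -17 → -13 (+4 each step).
Column w: repeats hexagon → circle → triangle → star → square, so hexagon, circle, triangle, star, square, hexagon → circle.
Combining the parts gives L  112  -13  circle.

L  112  -13  circle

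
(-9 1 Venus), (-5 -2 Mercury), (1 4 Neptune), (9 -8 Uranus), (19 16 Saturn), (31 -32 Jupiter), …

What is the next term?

(45 64 Mars)

First component: differences are 4, 6, 8, … (increasing by 2 each time), so -9, -5, 1, 9, 19, 31 → 45.
Second component goes 1, -2, 4, -8, 16, -32 → 64 (×(-2) each step).
For the planet, runs backward through the planets Mercury→Neptune: Venus, Mercury, Neptune, Uranus, Saturn, Jupiter → Mars.
So the next term is (45 64 Mars).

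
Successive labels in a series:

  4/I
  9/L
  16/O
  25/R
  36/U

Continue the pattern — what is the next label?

49/X

First component: perfect squares: 2², 3², 4², …, so 4, 9, 16, 25, 36 → 49.
Letter: letters move forward 3 places in the alphabet, so I, L, O, R, U → X.
So the next label is 49/X.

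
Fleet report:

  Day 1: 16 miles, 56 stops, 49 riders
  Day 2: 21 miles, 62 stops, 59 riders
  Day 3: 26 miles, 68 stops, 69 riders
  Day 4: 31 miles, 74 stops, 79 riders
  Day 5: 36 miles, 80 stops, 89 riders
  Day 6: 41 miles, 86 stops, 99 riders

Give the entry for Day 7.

Miles: 16, 21, 26, 31, 36, 41 → 46 (+5 each step).
For the stops, +6 each step: 56, 62, 68, 74, 80, 86 → 92.
For the riders, +10 each step: 49, 59, 69, 79, 89, 99 → 109.
Combining the parts gives 46 miles, 92 stops, 109 riders.

46 miles, 92 stops, 109 riders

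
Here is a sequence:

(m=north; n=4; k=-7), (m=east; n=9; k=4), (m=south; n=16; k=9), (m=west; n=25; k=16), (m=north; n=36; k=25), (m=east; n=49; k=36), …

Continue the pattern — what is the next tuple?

M: repeats north → east → south → west; north, east, south, west, north, east → south.
N: perfect squares: 2², 3², 4², …, so 4, 9, 16, 25, 36, 49 → 64.
K — always the previous value of the n: -7, 4, 9, 16, 25, 36 → 49.
Combining the parts gives (m=south; n=64; k=49).

(m=south; n=64; k=49)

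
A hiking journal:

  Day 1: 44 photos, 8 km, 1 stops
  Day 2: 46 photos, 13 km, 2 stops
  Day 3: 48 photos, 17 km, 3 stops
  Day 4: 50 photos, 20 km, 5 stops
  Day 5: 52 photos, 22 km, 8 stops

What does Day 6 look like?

54 photos, 23 km, 13 stops

Photos: +2 each step, so 44, 46, 48, 50, 52 → 54.
Km goes 8, 13, 17, 20, 22 → 23 (differences are 5, 4, 3, … (decreasing by 1 each time)).
Stops — each term is the sum of the two before it: 1, 2, 3, 5, 8 → 13.
Putting it together: 54 photos, 23 km, 13 stops.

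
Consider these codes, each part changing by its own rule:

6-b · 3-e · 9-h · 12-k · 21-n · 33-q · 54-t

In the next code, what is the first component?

87

First component: 6, 3, 9, 12, 21, 33, 54 → 87 (each term is the sum of the two before it).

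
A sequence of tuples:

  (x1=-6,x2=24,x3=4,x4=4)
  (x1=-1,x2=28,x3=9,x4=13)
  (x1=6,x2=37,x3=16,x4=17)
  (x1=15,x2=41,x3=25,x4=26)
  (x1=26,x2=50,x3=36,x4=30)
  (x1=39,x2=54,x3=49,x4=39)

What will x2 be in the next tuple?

X1: differences are 5, 7, 9, … (increasing by 2 each time), so -6, -1, 6, 15, 26, 39 → 54.
X2: alternating steps +4, +9, +4, +9, …; 24, 28, 37, 41, 50, 54 → 63.
X3: 4, 9, 16, 25, 36, 49 → 64 (perfect squares: 2², 3², 4², …).
X4: alternating steps +9, +4, +9, +4, …; 4, 13, 17, 26, 30, 39 → 43.

63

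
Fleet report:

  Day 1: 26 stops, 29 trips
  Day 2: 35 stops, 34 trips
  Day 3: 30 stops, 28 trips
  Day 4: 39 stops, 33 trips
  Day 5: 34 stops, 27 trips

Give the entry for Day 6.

Stops — alternating steps +9, −5, +9, −5, …: 26, 35, 30, 39, 34 → 43.
Trips: alternating steps +5, −6, +5, −6, …; 29, 34, 28, 33, 27 → 32.
So the next record is 43 stops, 32 trips.

43 stops, 32 trips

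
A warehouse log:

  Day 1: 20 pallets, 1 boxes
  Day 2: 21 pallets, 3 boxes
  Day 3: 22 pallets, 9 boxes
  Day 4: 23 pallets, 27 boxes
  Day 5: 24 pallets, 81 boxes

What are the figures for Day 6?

25 pallets, 243 boxes

Pallets: +1 each step, so 20, 21, 22, 23, 24 → 25.
Boxes: ×3 each step; 1, 3, 9, 27, 81 → 243.
So the next row is 25 pallets, 243 boxes.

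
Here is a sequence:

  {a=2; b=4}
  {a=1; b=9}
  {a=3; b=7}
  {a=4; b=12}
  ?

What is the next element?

A goes 2, 1, 3, 4 → 7 (each term is the sum of the two before it).
B: alternating steps +5, −2, +5, −2, …; 4, 9, 7, 12 → 10.
Putting it together: {a=7; b=10}.

{a=7; b=10}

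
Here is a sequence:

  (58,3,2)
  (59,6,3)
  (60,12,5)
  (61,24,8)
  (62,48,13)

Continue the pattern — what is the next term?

(63,96,21)

First component goes 58, 59, 60, 61, 62 → 63 (+1 each step).
For the second component, ×2 each step: 3, 6, 12, 24, 48 → 96.
For the third component, each term is the sum of the two before it: 2, 3, 5, 8, 13 → 21.
Putting it together: (63,96,21).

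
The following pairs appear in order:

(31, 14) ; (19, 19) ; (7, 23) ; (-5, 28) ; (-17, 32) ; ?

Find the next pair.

First value: −12 each step, so 31, 19, 7, -5, -17 → -29.
Second value: alternating steps +5, +4, +5, +4, …; 14, 19, 23, 28, 32 → 37.
So the next pair is (-29, 37).

(-29, 37)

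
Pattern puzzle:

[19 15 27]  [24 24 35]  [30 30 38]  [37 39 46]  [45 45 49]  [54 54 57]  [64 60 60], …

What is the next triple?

First slot: 19, 24, 30, 37, 45, 54, 64 → 75 (differences are 5, 6, 7, … (increasing by 1 each time)).
Second slot: alternating steps +9, +6, +9, +6, …; 15, 24, 30, 39, 45, 54, 60 → 69.
Third slot goes 27, 35, 38, 46, 49, 57, 60 → 68 (alternating steps +8, +3, +8, +3, …).
Combining the parts gives [75 69 68].

[75 69 68]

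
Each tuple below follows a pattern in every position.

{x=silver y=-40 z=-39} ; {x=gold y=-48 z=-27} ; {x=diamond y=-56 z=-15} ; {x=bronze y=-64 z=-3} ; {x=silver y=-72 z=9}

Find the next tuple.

For the x, repeats silver → gold → diamond → bronze: silver, gold, diamond, bronze, silver → gold.
Y — −8 each step: -40, -48, -56, -64, -72 → -80.
Z goes -39, -27, -15, -3, 9 → 21 (+12 each step).
Putting it together: {x=gold y=-80 z=21}.

{x=gold y=-80 z=21}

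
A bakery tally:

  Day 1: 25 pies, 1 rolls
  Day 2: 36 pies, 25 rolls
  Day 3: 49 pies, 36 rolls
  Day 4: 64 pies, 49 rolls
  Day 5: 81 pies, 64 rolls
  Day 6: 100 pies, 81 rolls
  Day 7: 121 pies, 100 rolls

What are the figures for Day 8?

Pies — perfect squares: 5², 6², 7², …: 25, 36, 49, 64, 81, 100, 121 → 144.
Rolls: 1, 25, 36, 49, 64, 81, 100 → 121 (always the previous value of the pies).
Putting it together: 144 pies, 121 rolls.

144 pies, 121 rolls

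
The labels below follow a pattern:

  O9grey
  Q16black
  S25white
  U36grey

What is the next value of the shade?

Letter: letters move forward 2 places in the alphabet, so O, Q, S, U → W.
Second component: perfect squares: 3², 4², 5², …, so 9, 16, 25, 36 → 49.
Shade: repeats grey → black → white, so grey, black, white, grey → black.

black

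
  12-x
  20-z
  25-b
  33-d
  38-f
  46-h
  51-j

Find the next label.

First component: 12, 20, 25, 33, 38, 46, 51 → 59 (alternating steps +8, +5, +8, +5, …).
Letter — letters move forward 2 places in the alphabet, wrapping Z→A: x, z, b, d, f, h, j → l.
So the next label is 59-l.

59-l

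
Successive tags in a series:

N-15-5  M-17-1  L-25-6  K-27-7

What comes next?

J-35-13

Letter: letters move back 1 place in the alphabet; N, M, L, K → J.
Second component: alternating steps +2, +8, +2, +8, …; 15, 17, 25, 27 → 35.
Third component goes 5, 1, 6, 7 → 13 (each term is the sum of the two before it).
Combining the parts gives J-35-13.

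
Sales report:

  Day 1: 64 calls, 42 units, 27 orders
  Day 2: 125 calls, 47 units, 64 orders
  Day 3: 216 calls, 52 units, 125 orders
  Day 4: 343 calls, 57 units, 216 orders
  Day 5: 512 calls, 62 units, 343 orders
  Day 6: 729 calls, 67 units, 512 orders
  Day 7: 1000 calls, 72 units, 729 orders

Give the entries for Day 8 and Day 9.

Calls goes 64, 125, 216, 343, 512, 729, 1000 → 1331 → 1728 (perfect cubes: 4³, 5³, 6³, …).
Units goes 42, 47, 52, 57, 62, 67, 72 → 77 → 82 (+5 each step).
Orders goes 27, 64, 125, 216, 343, 512, 729 → 1000 → 1331 (perfect cubes: 3³, 4³, 5³, …).
Putting the parts together: 1331 calls, 77 units, 1000 orders and then 1728 calls, 82 units, 1331 orders.

1331 calls, 77 units, 1000 orders; 1728 calls, 82 units, 1331 orders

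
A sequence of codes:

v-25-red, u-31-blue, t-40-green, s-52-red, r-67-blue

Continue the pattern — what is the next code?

q-85-green

Letter: letters move back 1 place in the alphabet, so v, u, t, s, r → q.
Second component: 25, 31, 40, 52, 67 → 85 (differences are 6, 9, 12, … (increasing by 3 each time)).
Colour: repeats red → blue → green; red, blue, green, red, blue → green.
Combining the parts gives q-85-green.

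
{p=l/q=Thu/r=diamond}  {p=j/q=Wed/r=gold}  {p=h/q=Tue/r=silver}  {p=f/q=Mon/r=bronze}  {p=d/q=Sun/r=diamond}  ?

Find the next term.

For the p, letters move back 2 places in the alphabet: l, j, h, f, d → b.
Q: runs backward through the weekdays Mon→Sun, so Thu, Wed, Tue, Mon, Sun → Sat.
R: repeats diamond → gold → silver → bronze; diamond, gold, silver, bronze, diamond → gold.
Putting it together: {p=b/q=Sat/r=gold}.

{p=b/q=Sat/r=gold}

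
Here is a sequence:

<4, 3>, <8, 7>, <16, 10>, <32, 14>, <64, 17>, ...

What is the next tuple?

<128, 21>

First value: ×2 each step; 4, 8, 16, 32, 64 → 128.
Second value goes 3, 7, 10, 14, 17 → 21 (alternating steps +4, +3, +4, +3, …).
Putting it together: <128, 21>.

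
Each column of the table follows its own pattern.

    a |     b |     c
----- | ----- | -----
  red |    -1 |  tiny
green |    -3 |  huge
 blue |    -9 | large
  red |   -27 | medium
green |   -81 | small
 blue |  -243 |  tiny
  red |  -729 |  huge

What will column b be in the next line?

Column b: ×3 each step, so -1, -3, -9, -27, -81, -243, -729 → -2187.

-2187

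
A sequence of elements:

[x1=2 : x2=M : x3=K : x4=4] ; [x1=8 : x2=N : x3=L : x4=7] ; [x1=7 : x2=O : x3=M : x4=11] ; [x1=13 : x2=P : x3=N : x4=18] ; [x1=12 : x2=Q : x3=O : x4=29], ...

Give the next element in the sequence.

[x1=18 : x2=R : x3=P : x4=47]

For the x1, alternating steps +6, −1, +6, −1, …: 2, 8, 7, 13, 12 → 18.
For the x2, letters move forward 1 place in the alphabet: M, N, O, P, Q → R.
X3: letters move forward 1 place in the alphabet, so K, L, M, N, O → P.
For the x4, each term is the sum of the two before it: 4, 7, 11, 18, 29 → 47.
So the next element is [x1=18 : x2=R : x3=P : x4=47].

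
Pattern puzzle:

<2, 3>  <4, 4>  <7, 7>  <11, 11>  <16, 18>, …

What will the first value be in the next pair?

First value goes 2, 4, 7, 11, 16 → 22 (differences are 2, 3, 4, … (increasing by 1 each time)).
Second value — each term is the sum of the two before it: 3, 4, 7, 11, 18 → 29.

22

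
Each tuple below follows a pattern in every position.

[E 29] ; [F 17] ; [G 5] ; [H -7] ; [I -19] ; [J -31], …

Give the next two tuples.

[K -43], [L -55]

Letter goes E, F, G, H, I, J → K → L (letters move forward 1 place in the alphabet).
Second value: 29, 17, 5, -7, -19, -31 → -43 → -55 (−12 each step).
So the next two tuples are [K -43] and [L -55].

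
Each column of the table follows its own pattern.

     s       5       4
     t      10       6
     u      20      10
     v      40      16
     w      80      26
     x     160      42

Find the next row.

Letter goes s, t, u, v, w, x → y (letters move forward 1 place in the alphabet).
Second component — ×2 each step: 5, 10, 20, 40, 80, 160 → 320.
Third component — each term is the sum of the two before it: 4, 6, 10, 16, 26, 42 → 68.
Putting it together: y  320  68.

y  320  68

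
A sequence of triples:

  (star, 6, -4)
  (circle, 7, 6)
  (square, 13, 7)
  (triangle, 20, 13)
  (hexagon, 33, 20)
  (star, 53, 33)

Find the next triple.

(circle, 86, 53)

Shape: repeats star → circle → square → triangle → hexagon; star, circle, square, triangle, hexagon, star → circle.
For the second part, each term is the sum of the two before it: 6, 7, 13, 20, 33, 53 → 86.
Third part: always the previous value of the second part, so -4, 6, 7, 13, 20, 33 → 53.
Putting it together: (circle, 86, 53).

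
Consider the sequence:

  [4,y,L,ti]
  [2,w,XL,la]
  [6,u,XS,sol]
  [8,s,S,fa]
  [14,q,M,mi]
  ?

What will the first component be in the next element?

22

First component goes 4, 2, 6, 8, 14 → 22 (each term is the sum of the two before it).
Letter: letters move back 2 places in the alphabet, so y, w, u, s, q → o.
Size: runs through clothing sizes XS→XL, so L, XL, XS, S, M → L.
For the note, runs backward through the solfège scale do→ti: ti, la, sol, fa, mi → re.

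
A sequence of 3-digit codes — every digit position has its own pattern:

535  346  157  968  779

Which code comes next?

580

First digit goes 5, 3, 1, 9, 7 → 5 (−2 each step, mod 10).
For the second digit, +1 each step, mod 10: 3, 4, 5, 6, 7 → 8.
Third digit: +1 each step, mod 10, so 5, 6, 7, 8, 9 → 0.
Combining the parts gives 580.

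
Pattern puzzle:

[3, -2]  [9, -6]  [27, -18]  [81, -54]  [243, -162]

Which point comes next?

[729, -486]

First value goes 3, 9, 27, 81, 243 → 729 (×3 each step).
Second value: -2, -6, -18, -54, -162 → -486 (×3 each step).
So the next point is [729, -486].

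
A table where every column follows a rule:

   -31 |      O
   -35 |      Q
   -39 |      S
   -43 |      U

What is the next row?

First component: −4 each step, so -31, -35, -39, -43 → -47.
Letter: letters move forward 2 places in the alphabet; O, Q, S, U → W.
So the next row is -47  W.

-47  W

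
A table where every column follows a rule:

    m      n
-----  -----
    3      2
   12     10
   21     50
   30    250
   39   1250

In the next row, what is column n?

Column n goes 2, 10, 50, 250, 1250 → 6250 (×5 each step).

6250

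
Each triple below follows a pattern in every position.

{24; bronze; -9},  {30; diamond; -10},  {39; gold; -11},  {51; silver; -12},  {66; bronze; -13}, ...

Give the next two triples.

{84; diamond; -14}, {105; gold; -15}

First component: 24, 30, 39, 51, 66 → 84 → 105 (differences are 6, 9, 12, … (increasing by 3 each time)).
For the rank, repeats bronze → diamond → gold → silver: bronze, diamond, gold, silver, bronze → diamond → gold.
Third component — −1 each step: -9, -10, -11, -12, -13 → -14 → -15.
Putting the parts together: {84; diamond; -14} and then {105; gold; -15}.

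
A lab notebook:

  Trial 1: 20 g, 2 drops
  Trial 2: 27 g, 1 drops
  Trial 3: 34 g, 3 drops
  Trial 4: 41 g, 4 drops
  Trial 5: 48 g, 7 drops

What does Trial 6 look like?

G goes 20, 27, 34, 41, 48 → 55 (+7 each step).
For the drops, each term is the sum of the two before it: 2, 1, 3, 4, 7 → 11.
Combining the parts gives 55 g, 11 drops.

55 g, 11 drops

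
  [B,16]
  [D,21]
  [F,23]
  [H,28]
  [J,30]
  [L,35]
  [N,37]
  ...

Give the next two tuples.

Letter: B, D, F, H, J, L, N → P → R (letters move forward 2 places in the alphabet).
For the second part, alternating steps +5, +2, +5, +2, …: 16, 21, 23, 28, 30, 35, 37 → 42 → 44.
Putting the parts together: [P,42] and then [R,44].

[P,42], [R,44]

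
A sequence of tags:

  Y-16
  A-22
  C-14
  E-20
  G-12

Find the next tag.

I-18

Letter goes Y, A, C, E, G → I (letters move forward 2 places in the alphabet, wrapping Z→A).
Second component: alternating steps +6, −8, +6, −8, …, so 16, 22, 14, 20, 12 → 18.
Putting it together: I-18.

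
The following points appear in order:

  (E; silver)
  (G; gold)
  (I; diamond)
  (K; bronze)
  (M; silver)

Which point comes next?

(O; gold)

Letter: letters move forward 2 places in the alphabet; E, G, I, K, M → O.
Rank goes silver, gold, diamond, bronze, silver → gold (repeats silver → gold → diamond → bronze).
Combining the parts gives (O; gold).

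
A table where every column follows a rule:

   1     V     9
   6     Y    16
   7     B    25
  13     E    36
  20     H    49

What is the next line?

First component: each term is the sum of the two before it, so 1, 6, 7, 13, 20 → 33.
Letter: letters move forward 3 places in the alphabet, wrapping Z→A; V, Y, B, E, H → K.
Third component: perfect squares: 3², 4², 5², …, so 9, 16, 25, 36, 49 → 64.
So the next line is 33  K  64.

33  K  64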